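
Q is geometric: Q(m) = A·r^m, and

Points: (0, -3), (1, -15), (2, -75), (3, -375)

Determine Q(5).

-9375

Consecutive ratio: -15/(-3) = 5, and -75/(-15) = 5, so r = 5.
Then A·5^0 = -3 gives A = -3, and Q(m) = -3·5^m.
Q(5) = -3·5^5 = -9375.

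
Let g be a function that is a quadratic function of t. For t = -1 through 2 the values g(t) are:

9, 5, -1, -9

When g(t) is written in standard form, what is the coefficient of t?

-5

Write g(t) = at² + bt + c; the 4 given values yield a linear system in the 3 coefficients.
Solving, g(t) = -t² - 5t + 5.
The coefficient of t is -5.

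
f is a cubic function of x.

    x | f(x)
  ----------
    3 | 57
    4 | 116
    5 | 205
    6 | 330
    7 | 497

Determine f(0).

0

Write f(x) = ax³ + bx² + cx + d; the 5 given values yield a linear system in the 4 coefficients.
Solving, f(x) = x³ + 3x² + x.
Then f(0) = 0.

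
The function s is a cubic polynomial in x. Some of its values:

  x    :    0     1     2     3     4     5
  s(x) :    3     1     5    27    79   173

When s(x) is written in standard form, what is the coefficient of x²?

Write s(x) = ax³ + bx² + cx + d; the 6 given values yield a linear system in the 4 coefficients.
Solving, s(x) = 2x³ - 3x² - x + 3.
The coefficient of x² is -3.

-3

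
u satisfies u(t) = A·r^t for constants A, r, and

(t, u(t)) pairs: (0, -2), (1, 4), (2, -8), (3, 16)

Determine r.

-2

Consecutive ratio: 4/(-2) = -2, and -8/4 = -2, so r = -2.
Then A·(-2)^0 = -2 gives A = -2, and u(t) = -2·(-2)^t.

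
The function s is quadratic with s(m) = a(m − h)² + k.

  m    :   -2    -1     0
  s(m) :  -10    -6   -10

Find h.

-1

First differences 4, -4; second difference -8 = 2a, so a = -4.
Expanding, the m-coefficient is −2ah = 8h; matching it to the data gives h = -1, and then k = -6.
So s(m) = -4(m + 1)² − 6.
Hence h = -1.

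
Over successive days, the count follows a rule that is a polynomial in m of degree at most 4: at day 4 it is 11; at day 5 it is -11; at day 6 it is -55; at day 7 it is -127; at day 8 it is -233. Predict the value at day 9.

Write the value at m as h(m).
First differences: -22, -44, -72, -106. Second differences: -22, -28, -34. Third differences: -6, -6.
Level-3 differences are constant, so h has degree 3.
Fitting a degree-3 polynomial gives h(m) = -m³ + 4m² + 3m - 1.
Then h(9) = -379.

-379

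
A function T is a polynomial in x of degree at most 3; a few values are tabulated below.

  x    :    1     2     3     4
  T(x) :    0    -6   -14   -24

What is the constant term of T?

4

First differences: -6, -8, -10. Second differences: -2, -2.
Level-2 differences are constant, so T has degree 2.
Fitting a degree-2 polynomial gives T(x) = -x² - 3x + 4.
The constant term is T(0) = 4.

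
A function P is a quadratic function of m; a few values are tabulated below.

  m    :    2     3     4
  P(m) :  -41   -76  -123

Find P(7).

-336

Write P(m) = am² + bm + c; the 3 given values yield a linear system in the 3 coefficients.
Solving, P(m) = -6m² - 5m - 7.
Then P(7) = -336.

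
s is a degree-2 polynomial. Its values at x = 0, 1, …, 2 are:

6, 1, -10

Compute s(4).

Write s(x) = ax² + bx + c; the 3 given values yield a linear system in the 3 coefficients.
Solving, s(x) = -3x² - 2x + 6.
Then s(4) = -50.

-50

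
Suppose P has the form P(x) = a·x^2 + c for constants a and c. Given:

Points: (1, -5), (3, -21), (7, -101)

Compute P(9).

From P(1) = -5 and P(3) = -21: 1a + c = -5 and 9a + c = -21.
Subtracting: 8a = -16, so a = -2; then c = -5 − (-2)·1 = -3.
So P(x) = -2x² − 3, and P(9) = -165.

-165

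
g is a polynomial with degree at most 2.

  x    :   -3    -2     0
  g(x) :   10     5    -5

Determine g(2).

-15

Write g(x) = ax² + bx + c; the 3 given values yield a linear system in the 3 coefficients.
Solving, the leading coefficient vanishes, and g(x) = -5x - 5.
Then g(2) = -15.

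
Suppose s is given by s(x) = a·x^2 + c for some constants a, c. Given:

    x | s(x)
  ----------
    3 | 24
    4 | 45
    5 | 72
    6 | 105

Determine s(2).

From s(3) = 24 and s(4) = 45: 9a + c = 24 and 16a + c = 45.
Subtracting: 7a = 21, so a = 3; then c = 24 − 3·9 = -3.
So s(x) = 3x² − 3, and s(2) = 9.

9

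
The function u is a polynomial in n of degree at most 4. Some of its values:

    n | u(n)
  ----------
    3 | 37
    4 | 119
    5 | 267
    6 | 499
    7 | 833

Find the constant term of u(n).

First differences: 82, 148, 232, 334. Second differences: 66, 84, 102. Third differences: 18, 18.
Level-3 differences are constant, so u has degree 3.
Fitting a degree-3 polynomial gives u(n) = 3n³ - 3n² - 8n + 7.
The constant term is u(0) = 7.

7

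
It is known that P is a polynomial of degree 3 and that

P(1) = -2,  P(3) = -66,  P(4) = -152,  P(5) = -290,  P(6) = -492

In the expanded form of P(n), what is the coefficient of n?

Write P(n) = an³ + bn² + cn + d; the 5 given values yield a linear system in the 4 coefficients.
Solving, P(n) = -2n³ - 2n² + 2n.
The coefficient of n is 2.

2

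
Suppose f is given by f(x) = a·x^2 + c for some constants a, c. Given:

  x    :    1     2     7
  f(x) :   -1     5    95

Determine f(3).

From f(1) = -1 and f(2) = 5: 1a + c = -1 and 4a + c = 5.
Subtracting: 3a = 6, so a = 2; then c = -1 − 2·1 = -3.
So f(x) = 2x² − 3, and f(3) = 15.

15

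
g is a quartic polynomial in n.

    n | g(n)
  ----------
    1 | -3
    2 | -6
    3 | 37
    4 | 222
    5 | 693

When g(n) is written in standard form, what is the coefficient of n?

4

Write g(n) = an^4 + bn³ + cn² + dn + e; the 5 given values yield a linear system in the 5 coefficients.
Solving, g(n) = 2n^4 - 4n³ - 3n² + 4n - 2.
The coefficient of n is 4.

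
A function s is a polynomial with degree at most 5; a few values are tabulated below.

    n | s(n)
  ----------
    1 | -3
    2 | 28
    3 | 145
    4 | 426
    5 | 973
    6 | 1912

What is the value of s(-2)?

0

First differences: 31, 117, 281, 547, 939. Second differences: 86, 164, 266, 392. Third differences: 78, 102, 126. Fourth differences: 24, 24.
Level-4 differences are constant, so s has degree 4.
Fitting a degree-4 polynomial gives s(n) = n^4 + 3n³ - 5n - 2.
Then s(-2) = 0.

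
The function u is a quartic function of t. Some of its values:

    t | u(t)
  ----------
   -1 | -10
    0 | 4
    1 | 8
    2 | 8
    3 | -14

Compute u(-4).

Write u(t) = at^4 + bt³ + ct² + dt + e; the 5 given values yield a linear system in the 5 coefficients.
Solving, u(t) = -t^4 + 3t³ - 4t² + 6t + 4.
Then u(-4) = -532.

-532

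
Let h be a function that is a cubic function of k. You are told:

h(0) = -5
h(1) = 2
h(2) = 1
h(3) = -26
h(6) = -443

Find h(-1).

Write h(k) = ak³ + bk² + ck + d; the 5 given values yield a linear system in the 4 coefficients.
Solving, h(k) = -3k³ + 5k² + 5k - 5.
Then h(-1) = -2.

-2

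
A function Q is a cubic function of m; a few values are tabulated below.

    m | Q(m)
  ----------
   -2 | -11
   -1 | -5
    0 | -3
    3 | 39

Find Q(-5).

Write Q(m) = am³ + bm² + cm + d; the 4 given values yield a linear system in the 4 coefficients.
Solving, Q(m) = m³ + m² + 2m - 3.
Then Q(-5) = -113.

-113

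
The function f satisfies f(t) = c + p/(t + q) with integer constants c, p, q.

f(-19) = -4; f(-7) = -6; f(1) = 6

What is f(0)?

(f(t) − c)(t + q) = p for each data point; the three points give a linear system in c and q, then p follows.
Solving: c = -3, q = 1, p = 18, so f(t) = -3 + 18/(t + 1).
Then f(0) = -3 + 18/1 = 15.

15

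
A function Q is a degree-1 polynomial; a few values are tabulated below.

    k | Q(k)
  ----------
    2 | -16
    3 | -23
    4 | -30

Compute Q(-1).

5

Write Q(k) = ak + b; the 3 given values yield a linear system in the 2 coefficients.
Solving, Q(k) = -7k - 2.
Then Q(-1) = 5.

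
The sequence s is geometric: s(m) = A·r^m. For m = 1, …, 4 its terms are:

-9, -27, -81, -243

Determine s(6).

Consecutive ratio: -27/(-9) = 3, and -81/(-27) = 3, so r = 3.
Then A·3^1 = -9 gives A = -3, and s(m) = -3·3^m.
s(6) = -3·3^6 = -2187.

-2187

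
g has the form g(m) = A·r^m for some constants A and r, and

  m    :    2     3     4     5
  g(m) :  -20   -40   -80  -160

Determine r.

2

Consecutive ratio: -40/(-20) = 2, and -80/(-40) = 2, so r = 2.
Then A·2^2 = -20 gives A = -5, and g(m) = -5·2^m.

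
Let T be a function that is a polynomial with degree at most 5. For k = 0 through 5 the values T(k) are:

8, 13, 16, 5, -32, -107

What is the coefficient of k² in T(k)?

First differences: 5, 3, -11, -37, -75. Second differences: -2, -14, -26, -38. Third differences: -12, -12, -12.
Level-3 differences are constant, so T has degree 3.
Fitting a degree-3 polynomial gives T(k) = -2k³ + 5k² + 2k + 8.
The coefficient of k² is 5.

5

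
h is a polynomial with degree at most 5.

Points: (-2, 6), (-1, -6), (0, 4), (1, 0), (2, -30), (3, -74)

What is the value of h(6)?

Write h(k) = ak^5 + bk^4 + ck³ + dk² + ek + p; the 6 given values yield a linear system in the 6 coefficients.
Solving, the leading coefficient vanishes, and h(k) = k^4 - 4k³ - 8k² + 7k + 4.
Then h(6) = 190.

190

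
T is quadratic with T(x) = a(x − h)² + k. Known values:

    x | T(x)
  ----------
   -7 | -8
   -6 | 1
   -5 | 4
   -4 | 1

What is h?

-5

First differences 9, 3, -3; second difference -6 = 2a, so a = -3.
Expanding, the x-coefficient is −2ah = 6h; matching it to the data gives h = -5, and then k = 4.
So T(x) = -3(x + 5)² + 4.
Hence h = -5.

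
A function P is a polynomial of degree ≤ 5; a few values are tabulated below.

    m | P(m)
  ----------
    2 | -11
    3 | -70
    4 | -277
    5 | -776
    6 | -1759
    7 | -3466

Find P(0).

-1

First differences: -59, -207, -499, -983, -1707. Second differences: -148, -292, -484, -724. Third differences: -144, -192, -240. Fourth differences: -48, -48.
Level-4 differences are constant, so P has degree 4.
Fitting a degree-4 polynomial gives P(m) = -2m^4 + 4m³ - 5m - 1.
Then P(0) = -1.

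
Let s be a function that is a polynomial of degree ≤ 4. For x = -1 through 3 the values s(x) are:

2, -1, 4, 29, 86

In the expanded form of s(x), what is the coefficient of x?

-1

First differences: -3, 5, 25, 57. Second differences: 8, 20, 32. Third differences: 12, 12.
Level-3 differences are constant, so s has degree 3.
Fitting a degree-3 polynomial gives s(x) = 2x³ + 4x² - x - 1.
The coefficient of x is -1.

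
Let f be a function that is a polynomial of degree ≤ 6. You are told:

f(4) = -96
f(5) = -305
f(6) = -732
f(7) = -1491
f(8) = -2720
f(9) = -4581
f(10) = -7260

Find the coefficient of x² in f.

First differences: -209, -427, -759, -1229, -1861, -2679. Second differences: -218, -332, -470, -632, -818. Third differences: -114, -138, -162, -186. Fourth differences: -24, -24, -24.
Level-4 differences are constant, so f has degree 4.
Fitting a degree-4 polynomial gives f(x) = -x^4 + 3x³ - 3x² + 4x.
The coefficient of x² is -3.

-3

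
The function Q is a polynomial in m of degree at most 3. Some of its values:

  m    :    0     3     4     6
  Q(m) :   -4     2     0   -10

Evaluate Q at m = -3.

-28

Write Q(m) = am³ + bm² + cm + d; the 4 given values yield a linear system in the 4 coefficients.
Solving, the leading coefficient vanishes, and Q(m) = -m² + 5m - 4.
Then Q(-3) = -28.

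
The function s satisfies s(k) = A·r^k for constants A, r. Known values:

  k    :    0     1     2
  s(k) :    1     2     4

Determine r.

Consecutive ratio: 2/1 = 2, and 4/2 = 2, so r = 2.
Then A·2^0 = 1 gives A = 1, and s(k) = 1·2^k.

2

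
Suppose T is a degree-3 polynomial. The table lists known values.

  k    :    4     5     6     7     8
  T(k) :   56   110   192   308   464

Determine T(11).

First differences: 54, 82, 116, 156. Second differences: 28, 34, 40. Third differences: 6, 6.
Level-3 differences are constant, so T has degree 3.
Fitting a degree-3 polynomial gives T(k) = k³ - k² + 2k.
Then T(11) = 1232.

1232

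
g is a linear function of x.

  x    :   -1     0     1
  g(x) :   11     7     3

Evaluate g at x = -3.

19

Write g(x) = ax + b; the 3 given values yield a linear system in the 2 coefficients.
Solving, g(x) = -4x + 7.
Then g(-3) = 19.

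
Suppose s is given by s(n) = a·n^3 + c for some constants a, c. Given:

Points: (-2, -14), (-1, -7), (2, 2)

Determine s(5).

119

From s(-2) = -14 and s(-1) = -7: -8a + c = -14 and -1a + c = -7.
Subtracting: 7a = 7, so a = 1; then c = -14 − 1·(-8) = -6.
So s(n) = 1n³ − 6, and s(5) = 119.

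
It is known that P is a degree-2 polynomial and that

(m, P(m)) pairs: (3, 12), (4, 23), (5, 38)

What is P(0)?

3

Write P(m) = am² + bm + c; the 3 given values yield a linear system in the 3 coefficients.
Solving, P(m) = 2m² - 3m + 3.
Then P(0) = 3.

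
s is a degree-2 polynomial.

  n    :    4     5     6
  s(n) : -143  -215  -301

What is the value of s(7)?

Write s(n) = an² + bn + c; the 3 given values yield a linear system in the 3 coefficients.
Solving, s(n) = -7n² - 9n + 5.
Then s(7) = -401.

-401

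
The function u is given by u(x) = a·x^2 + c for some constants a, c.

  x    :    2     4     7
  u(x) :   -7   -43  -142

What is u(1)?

From u(2) = -7 and u(4) = -43: 4a + c = -7 and 16a + c = -43.
Subtracting: 12a = -36, so a = -3; then c = -7 − (-3)·4 = 5.
So u(x) = -3x² + 5, and u(1) = 2.

2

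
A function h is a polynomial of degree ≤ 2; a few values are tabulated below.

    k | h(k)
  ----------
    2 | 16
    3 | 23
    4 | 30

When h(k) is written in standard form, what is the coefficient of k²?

Write h(k) = ak² + bk + c; the 3 given values yield a linear system in the 3 coefficients.
Solving, the leading coefficient vanishes, and h(k) = 7k + 2.
The coefficient of k² is 0.

0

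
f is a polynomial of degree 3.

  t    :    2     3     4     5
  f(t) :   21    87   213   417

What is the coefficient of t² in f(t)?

3

Write f(t) = at³ + bt² + ct + d; the 4 given values yield a linear system in the 4 coefficients.
Solving, f(t) = 3t³ + 3t² - 6t - 3.
The coefficient of t² is 3.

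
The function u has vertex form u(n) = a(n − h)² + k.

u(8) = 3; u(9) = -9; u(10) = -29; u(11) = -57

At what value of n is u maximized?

First differences -12, -20, -28; second difference -8 = 2a, so a = -4.
Expanding, the n-coefficient is −2ah = 8h; matching it to the data gives h = 7, and then k = 7.
So u(n) = -4(n − 7)² + 7.
Hence h = 7.

7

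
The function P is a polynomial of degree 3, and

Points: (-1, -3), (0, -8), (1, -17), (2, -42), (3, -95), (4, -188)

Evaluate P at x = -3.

Write P(x) = ax³ + bx² + cx + d; the 6 given values yield a linear system in the 4 coefficients.
Solving, P(x) = -2x³ - 2x² - 5x - 8.
Then P(-3) = 43.

43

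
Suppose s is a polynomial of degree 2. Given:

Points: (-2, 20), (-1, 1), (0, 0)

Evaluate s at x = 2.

52

Write s(x) = ax² + bx + c; the 3 given values yield a linear system in the 3 coefficients.
Solving, s(x) = 9x² + 8x.
Then s(2) = 52.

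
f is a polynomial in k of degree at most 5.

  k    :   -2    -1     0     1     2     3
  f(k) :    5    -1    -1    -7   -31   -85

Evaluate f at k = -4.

83

First differences: -6, 0, -6, -24, -54. Second differences: 6, -6, -18, -30. Third differences: -12, -12, -12.
Level-3 differences are constant, so f has degree 3.
Fitting a degree-3 polynomial gives f(k) = -2k³ - 3k² - k - 1.
Then f(-4) = 83.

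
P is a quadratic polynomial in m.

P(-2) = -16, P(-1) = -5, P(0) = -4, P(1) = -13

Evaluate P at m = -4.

-68

Write P(m) = am² + bm + c; the 4 given values yield a linear system in the 3 coefficients.
Solving, P(m) = -5m² - 4m - 4.
Then P(-4) = -68.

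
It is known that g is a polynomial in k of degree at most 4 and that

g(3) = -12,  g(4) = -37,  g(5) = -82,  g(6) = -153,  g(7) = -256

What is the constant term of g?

3

First differences: -25, -45, -71, -103. Second differences: -20, -26, -32. Third differences: -6, -6.
Level-3 differences are constant, so g has degree 3.
Fitting a degree-3 polynomial gives g(k) = -k³ + 2k² - 2k + 3.
The constant term is g(0) = 3.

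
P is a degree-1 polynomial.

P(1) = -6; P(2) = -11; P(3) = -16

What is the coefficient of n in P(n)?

First differences: -5, -5.
Level-1 differences are constant, so P has degree 1.
Fitting a degree-1 polynomial gives P(n) = -5n - 1.
The coefficient of n is -5.

-5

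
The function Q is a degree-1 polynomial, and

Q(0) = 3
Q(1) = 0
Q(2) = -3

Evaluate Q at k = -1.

Write Q(k) = ak + b; the 3 given values yield a linear system in the 2 coefficients.
Solving, Q(k) = -3k + 3.
Then Q(-1) = 6.

6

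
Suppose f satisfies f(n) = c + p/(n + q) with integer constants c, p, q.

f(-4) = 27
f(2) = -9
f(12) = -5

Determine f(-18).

(f(n) − c)(n + q) = p for each data point; the three points give a linear system in c and q, then p follows.
Solving: c = -3, q = 3, p = -30, so f(n) = -3 − 30/(n + 3).
Then f(-18) = -3 − 30/(-15) = -1.

-1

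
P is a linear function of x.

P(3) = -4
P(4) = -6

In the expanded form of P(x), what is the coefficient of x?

-2

Write P(x) = ax + b; the 2 given values yield a linear system in the 2 coefficients.
Solving, P(x) = -2x + 2.
The coefficient of x is -2.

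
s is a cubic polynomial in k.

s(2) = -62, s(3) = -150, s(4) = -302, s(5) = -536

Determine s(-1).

-2

Write s(k) = ak³ + bk² + ck + d; the 4 given values yield a linear system in the 4 coefficients.
Solving, s(k) = -3k³ - 5k² - 6k - 6.
Then s(-1) = -2.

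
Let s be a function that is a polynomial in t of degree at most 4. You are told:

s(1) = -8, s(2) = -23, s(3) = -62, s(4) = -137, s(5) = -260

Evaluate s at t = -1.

First differences: -15, -39, -75, -123. Second differences: -24, -36, -48. Third differences: -12, -12.
Level-3 differences are constant, so s has degree 3.
Fitting a degree-3 polynomial gives s(t) = -2t³ - t - 5.
Then s(-1) = -2.

-2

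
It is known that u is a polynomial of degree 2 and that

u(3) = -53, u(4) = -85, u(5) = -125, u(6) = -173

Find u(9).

Write u(x) = ax² + bx + c; the 4 given values yield a linear system in the 3 coefficients.
Solving, u(x) = -4x² - 4x - 5.
Then u(9) = -365.

-365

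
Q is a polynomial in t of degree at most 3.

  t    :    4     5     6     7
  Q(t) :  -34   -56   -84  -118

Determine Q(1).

-4

First differences: -22, -28, -34. Second differences: -6, -6.
Level-2 differences are constant, so Q has degree 2.
Fitting a degree-2 polynomial gives Q(t) = -3t² + 5t - 6.
Then Q(1) = -4.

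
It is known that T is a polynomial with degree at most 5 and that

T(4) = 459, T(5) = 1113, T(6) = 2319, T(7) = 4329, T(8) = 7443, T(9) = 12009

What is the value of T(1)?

Write T(m) = am^5 + bm^4 + cm³ + dm² + em + p; the 6 given values yield a linear system in the 6 coefficients.
Solving, the leading coefficient vanishes, and T(m) = 2m^4 - 2m³ + 4m² + 2m + 3.
Then T(1) = 9.

9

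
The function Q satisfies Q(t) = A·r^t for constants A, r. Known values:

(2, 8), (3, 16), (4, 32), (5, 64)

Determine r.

2

Consecutive ratio: 16/8 = 2, and 32/16 = 2, so r = 2.
Then A·2^2 = 8 gives A = 2, and Q(t) = 2·2^t.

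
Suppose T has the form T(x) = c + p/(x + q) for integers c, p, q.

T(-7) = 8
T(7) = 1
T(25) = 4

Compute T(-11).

(T(x) − c)(x + q) = p for each data point; the three points give a linear system in c and q, then p follows.
Solving: c = 5, q = -1, p = -24, so T(x) = 5 − 24/(x − 1).
Then T(-11) = 5 − 24/(-12) = 7.

7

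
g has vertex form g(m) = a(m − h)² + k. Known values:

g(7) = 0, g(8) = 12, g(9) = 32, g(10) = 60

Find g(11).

96

First differences 12, 20, 28; second difference 8 = 2a, so a = 4.
Expanding, the m-coefficient is −2ah = -8h; matching it to the data gives h = 6, and then k = -4.
So g(m) = 4(m − 6)² − 4.
g(11) = 4·5² − 4 = 96.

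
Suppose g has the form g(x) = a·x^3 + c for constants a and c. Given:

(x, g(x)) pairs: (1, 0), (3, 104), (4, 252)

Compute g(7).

1368

From g(1) = 0 and g(3) = 104: 1a + c = 0 and 27a + c = 104.
Subtracting: 26a = 104, so a = 4; then c = 0 − 4·1 = -4.
So g(x) = 4x³ − 4, and g(7) = 1368.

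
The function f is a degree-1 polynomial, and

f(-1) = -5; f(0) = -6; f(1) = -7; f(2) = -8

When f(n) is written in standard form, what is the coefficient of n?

First differences: -1, -1, -1.
Level-1 differences are constant, so f has degree 1.
Fitting a degree-1 polynomial gives f(n) = -n - 6.
The coefficient of n is -1.

-1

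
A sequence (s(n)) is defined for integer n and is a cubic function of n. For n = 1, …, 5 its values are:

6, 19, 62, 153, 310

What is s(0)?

First differences: 13, 43, 91, 157. Second differences: 30, 48, 66. Third differences: 18, 18.
Level-3 differences are constant, so s has degree 3.
Fitting a degree-3 polynomial gives s(n) = 3n³ - 3n² + n + 5.
Then s(0) = 5.

5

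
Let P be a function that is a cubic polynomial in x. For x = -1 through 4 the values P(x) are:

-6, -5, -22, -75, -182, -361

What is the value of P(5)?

First differences: 1, -17, -53, -107, -179. Second differences: -18, -36, -54, -72. Third differences: -18, -18, -18.
Level-3 differences are constant, so P has degree 3.
Fitting a degree-3 polynomial gives P(x) = -3x³ - 9x² - 5x - 5.
Then P(5) = -630.

-630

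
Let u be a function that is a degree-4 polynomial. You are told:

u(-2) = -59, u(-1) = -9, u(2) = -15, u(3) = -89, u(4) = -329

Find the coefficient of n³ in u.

3

Write u(n) = an^4 + bn³ + cn² + dn + e; the 5 given values yield a linear system in the 5 coefficients.
Solving, u(n) = -2n^4 + 3n³ - n - 5.
The coefficient of n³ is 3.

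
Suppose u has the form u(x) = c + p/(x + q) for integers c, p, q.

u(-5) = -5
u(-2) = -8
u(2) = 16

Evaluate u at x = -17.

-3

(u(x) − c)(x + q) = p for each data point; the three points give a linear system in c and q, then p follows.
Solving: c = -2, q = -1, p = 18, so u(x) = -2 + 18/(x − 1).
Then u(-17) = -2 + 18/(-18) = -3.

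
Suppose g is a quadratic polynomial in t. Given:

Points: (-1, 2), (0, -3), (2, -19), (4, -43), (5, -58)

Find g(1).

Write g(t) = at² + bt + c; the 5 given values yield a linear system in the 3 coefficients.
Solving, g(t) = -t² - 6t - 3.
Then g(1) = -10.

-10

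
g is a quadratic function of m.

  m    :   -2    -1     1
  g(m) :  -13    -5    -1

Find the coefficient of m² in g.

-2

Write g(m) = am² + bm + c; the 3 given values yield a linear system in the 3 coefficients.
Solving, g(m) = -2m² + 2m - 1.
The coefficient of m² is -2.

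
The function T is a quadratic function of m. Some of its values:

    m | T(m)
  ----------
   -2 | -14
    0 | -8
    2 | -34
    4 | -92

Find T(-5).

Write T(m) = am² + bm + c; the 4 given values yield a linear system in the 3 coefficients.
Solving, T(m) = -4m² - 5m - 8.
Then T(-5) = -83.

-83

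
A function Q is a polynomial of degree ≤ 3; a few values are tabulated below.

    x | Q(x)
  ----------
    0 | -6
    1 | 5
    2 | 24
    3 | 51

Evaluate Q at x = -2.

-4

First differences: 11, 19, 27. Second differences: 8, 8.
Level-2 differences are constant, so Q has degree 2.
Fitting a degree-2 polynomial gives Q(x) = 4x² + 7x - 6.
Then Q(-2) = -4.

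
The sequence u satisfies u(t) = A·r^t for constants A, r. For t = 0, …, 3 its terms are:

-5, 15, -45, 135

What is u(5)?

Consecutive ratio: 15/(-5) = -3, and -45/15 = -3, so r = -3.
Then A·(-3)^0 = -5 gives A = -5, and u(t) = -5·(-3)^t.
u(5) = -5·(-3)^5 = 1215.

1215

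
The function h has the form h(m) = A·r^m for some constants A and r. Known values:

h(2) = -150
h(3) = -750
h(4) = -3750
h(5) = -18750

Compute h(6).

-93750

Consecutive ratio: -750/(-150) = 5, and -3750/(-750) = 5, so r = 5.
Then A·5^2 = -150 gives A = -6, and h(m) = -6·5^m.
h(6) = -6·5^6 = -93750.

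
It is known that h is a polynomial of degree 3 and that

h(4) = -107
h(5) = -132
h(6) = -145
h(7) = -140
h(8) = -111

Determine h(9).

Write h(x) = ax³ + bx² + cx + d; the 5 given values yield a linear system in the 4 coefficients.
Solving, h(x) = x³ - 9x² - 5x - 7.
Then h(9) = -52.

-52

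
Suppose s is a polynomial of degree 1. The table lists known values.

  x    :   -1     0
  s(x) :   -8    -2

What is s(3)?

Write s(x) = ax + b; the 2 given values yield a linear system in the 2 coefficients.
Solving, s(x) = 6x - 2.
Then s(3) = 16.

16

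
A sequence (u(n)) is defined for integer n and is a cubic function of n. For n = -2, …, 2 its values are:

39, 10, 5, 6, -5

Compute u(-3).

First differences: -29, -5, 1, -11. Second differences: 24, 6, -12. Third differences: -18, -18.
Level-3 differences are constant, so u has degree 3.
Fitting a degree-3 polynomial gives u(n) = -3n³ + 3n² + n + 5.
Then u(-3) = 110.

110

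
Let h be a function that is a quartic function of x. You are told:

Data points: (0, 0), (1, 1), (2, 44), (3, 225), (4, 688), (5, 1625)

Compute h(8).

9920

First differences: 1, 43, 181, 463, 937. Second differences: 42, 138, 282, 474. Third differences: 96, 144, 192. Fourth differences: 48, 48.
Level-4 differences are constant, so h has degree 4.
Fitting a degree-4 polynomial gives h(x) = 2x^4 + 4x³ - 5x².
Then h(8) = 9920.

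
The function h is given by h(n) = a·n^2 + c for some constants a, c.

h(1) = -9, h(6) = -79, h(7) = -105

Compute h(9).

-169

From h(1) = -9 and h(6) = -79: 1a + c = -9 and 36a + c = -79.
Subtracting: 35a = -70, so a = -2; then c = -9 − (-2)·1 = -7.
So h(n) = -2n² − 7, and h(9) = -169.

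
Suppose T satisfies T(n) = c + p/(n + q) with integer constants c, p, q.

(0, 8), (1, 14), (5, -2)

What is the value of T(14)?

(T(n) − c)(n + q) = p for each data point; the three points give a linear system in c and q, then p follows.
Solving: c = 2, q = -2, p = -12, so T(n) = 2 − 12/(n − 2).
Then T(14) = 2 − 12/12 = 1.

1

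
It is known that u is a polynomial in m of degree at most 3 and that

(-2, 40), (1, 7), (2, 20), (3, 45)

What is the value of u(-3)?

75

Write u(m) = am³ + bm² + cm + d; the 4 given values yield a linear system in the 4 coefficients.
Solving, the leading coefficient vanishes, and u(m) = 6m² - 5m + 6.
Then u(-3) = 75.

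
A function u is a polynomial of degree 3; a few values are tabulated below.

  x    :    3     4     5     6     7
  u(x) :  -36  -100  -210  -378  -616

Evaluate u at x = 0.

First differences: -64, -110, -168, -238. Second differences: -46, -58, -70. Third differences: -12, -12.
Level-3 differences are constant, so u has degree 3.
Fitting a degree-3 polynomial gives u(x) = -2x³ + x² + 3x.
Then u(0) = 0.

0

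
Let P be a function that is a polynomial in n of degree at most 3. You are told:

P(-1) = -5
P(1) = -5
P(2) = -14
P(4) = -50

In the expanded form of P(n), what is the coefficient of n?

Write P(n) = an³ + bn² + cn + d; the 4 given values yield a linear system in the 4 coefficients.
Solving, the leading coefficient vanishes, and P(n) = -3n² - 2.
The coefficient of n is 0.

0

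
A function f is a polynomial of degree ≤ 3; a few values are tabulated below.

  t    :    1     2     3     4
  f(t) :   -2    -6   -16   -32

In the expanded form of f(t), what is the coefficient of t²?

-3

Write f(t) = at³ + bt² + ct + d; the 4 given values yield a linear system in the 4 coefficients.
Solving, the leading coefficient vanishes, and f(t) = -3t² + 5t - 4.
The coefficient of t² is -3.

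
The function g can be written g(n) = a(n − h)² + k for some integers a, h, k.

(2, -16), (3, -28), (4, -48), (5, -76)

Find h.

1

First differences -12, -20, -28; second difference -8 = 2a, so a = -4.
Expanding, the n-coefficient is −2ah = 8h; matching it to the data gives h = 1, and then k = -12.
So g(n) = -4(n − 1)² − 12.
Hence h = 1.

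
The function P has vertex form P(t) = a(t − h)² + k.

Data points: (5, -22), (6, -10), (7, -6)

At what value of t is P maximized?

First differences 12, 4; second difference -8 = 2a, so a = -4.
Expanding, the t-coefficient is −2ah = 8h; matching it to the data gives h = 7, and then k = -6.
So P(t) = -4(t − 7)² − 6.
Hence h = 7.

7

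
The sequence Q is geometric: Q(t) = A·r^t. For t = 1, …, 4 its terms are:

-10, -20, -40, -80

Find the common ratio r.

2

Consecutive ratio: -20/(-10) = 2, and -40/(-20) = 2, so r = 2.
Then A·2^1 = -10 gives A = -5, and Q(t) = -5·2^t.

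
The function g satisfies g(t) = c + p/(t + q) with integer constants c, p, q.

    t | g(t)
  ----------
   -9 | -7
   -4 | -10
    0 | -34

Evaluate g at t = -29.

-5

(g(t) − c)(t + q) = p for each data point; the three points give a linear system in c and q, then p follows.
Solving: c = -4, q = -1, p = 30, so g(t) = -4 + 30/(t − 1).
Then g(-29) = -4 + 30/(-30) = -5.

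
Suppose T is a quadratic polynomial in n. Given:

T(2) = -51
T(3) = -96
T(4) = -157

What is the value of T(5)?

-234

Write T(n) = an² + bn + c; the 3 given values yield a linear system in the 3 coefficients.
Solving, T(n) = -8n² - 5n - 9.
Then T(5) = -234.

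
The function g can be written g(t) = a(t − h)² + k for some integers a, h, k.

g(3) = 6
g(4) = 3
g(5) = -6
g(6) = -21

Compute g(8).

-69

First differences -3, -9, -15; second difference -6 = 2a, so a = -3.
Expanding, the t-coefficient is −2ah = 6h; matching it to the data gives h = 3, and then k = 6.
So g(t) = -3(t − 3)² + 6.
g(8) = -3·5² + 6 = -69.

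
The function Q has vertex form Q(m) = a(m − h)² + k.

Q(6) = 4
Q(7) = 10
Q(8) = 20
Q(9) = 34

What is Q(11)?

First differences 6, 10, 14; second difference 4 = 2a, so a = 2.
Expanding, the m-coefficient is −2ah = -4h; matching it to the data gives h = 5, and then k = 2.
So Q(m) = 2(m − 5)² + 2.
Q(11) = 2·6² + 2 = 74.

74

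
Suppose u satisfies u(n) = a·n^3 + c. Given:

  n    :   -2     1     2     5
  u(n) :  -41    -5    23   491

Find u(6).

From u(-2) = -41 and u(1) = -5: -8a + c = -41 and 1a + c = -5.
Subtracting: 9a = 36, so a = 4; then c = -41 − 4·(-8) = -9.
So u(n) = 4n³ − 9, and u(6) = 855.

855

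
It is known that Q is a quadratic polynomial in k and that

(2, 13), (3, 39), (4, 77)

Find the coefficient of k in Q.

Write Q(k) = ak² + bk + c; the 3 given values yield a linear system in the 3 coefficients.
Solving, Q(k) = 6k² - 4k - 3.
The coefficient of k is -4.

-4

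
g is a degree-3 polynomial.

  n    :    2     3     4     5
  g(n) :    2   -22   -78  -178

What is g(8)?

Write g(n) = an³ + bn² + cn + d; the 4 given values yield a linear system in the 4 coefficients.
Solving, g(n) = -2n³ + 2n² + 4n + 2.
Then g(8) = -862.

-862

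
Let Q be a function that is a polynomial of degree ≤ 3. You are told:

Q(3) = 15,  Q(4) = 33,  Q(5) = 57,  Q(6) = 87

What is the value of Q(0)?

First differences: 18, 24, 30. Second differences: 6, 6.
Level-2 differences are constant, so Q has degree 2.
Fitting a degree-2 polynomial gives Q(n) = 3n² - 3n - 3.
Then Q(0) = -3.

-3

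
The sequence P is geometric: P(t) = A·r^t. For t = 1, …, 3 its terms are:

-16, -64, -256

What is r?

Consecutive ratio: -64/(-16) = 4, and -256/(-64) = 4, so r = 4.
Then A·4^1 = -16 gives A = -4, and P(t) = -4·4^t.

4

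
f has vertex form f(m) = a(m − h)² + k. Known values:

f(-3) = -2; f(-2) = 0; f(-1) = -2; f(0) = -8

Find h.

-2

First differences 2, -2, -6; second difference -4 = 2a, so a = -2.
Expanding, the m-coefficient is −2ah = 4h; matching it to the data gives h = -2, and then k = 0.
So f(m) = -2(m + 2)² + 0.
Hence h = -2.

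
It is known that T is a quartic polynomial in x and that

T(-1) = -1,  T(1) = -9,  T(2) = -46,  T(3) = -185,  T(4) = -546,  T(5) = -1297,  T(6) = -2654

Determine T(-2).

-30

Write T(x) = ax^4 + bx³ + cx² + dx + e; the 7 given values yield a linear system in the 5 coefficients.
Solving, T(x) = -2x^4 - x² - 4x - 2.
Then T(-2) = -30.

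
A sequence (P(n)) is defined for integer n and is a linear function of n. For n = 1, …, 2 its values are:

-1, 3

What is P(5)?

15

Write P(n) = an + b; the 2 given values yield a linear system in the 2 coefficients.
Solving, P(n) = 4n - 5.
Then P(5) = 15.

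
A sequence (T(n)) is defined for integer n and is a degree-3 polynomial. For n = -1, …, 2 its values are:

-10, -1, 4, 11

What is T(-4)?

Write T(n) = an³ + bn² + cn + d; the 4 given values yield a linear system in the 4 coefficients.
Solving, T(n) = n³ - 2n² + 6n - 1.
Then T(-4) = -121.

-121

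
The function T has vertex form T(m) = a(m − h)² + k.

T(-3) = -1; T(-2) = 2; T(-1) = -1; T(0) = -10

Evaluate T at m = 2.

-46

First differences 3, -3, -9; second difference -6 = 2a, so a = -3.
Expanding, the m-coefficient is −2ah = 6h; matching it to the data gives h = -2, and then k = 2.
So T(m) = -3(m + 2)² + 2.
T(2) = -3·4² + 2 = -46.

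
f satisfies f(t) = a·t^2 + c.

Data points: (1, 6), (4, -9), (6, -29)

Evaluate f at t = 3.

From f(1) = 6 and f(4) = -9: 1a + c = 6 and 16a + c = -9.
Subtracting: 15a = -15, so a = -1; then c = 6 − (-1)·1 = 7.
So f(t) = -1t² + 7, and f(3) = -2.

-2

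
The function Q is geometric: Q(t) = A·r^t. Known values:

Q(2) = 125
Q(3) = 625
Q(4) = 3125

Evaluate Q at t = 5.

Consecutive ratio: 625/125 = 5, and 3125/625 = 5, so r = 5.
Then A·5^2 = 125 gives A = 5, and Q(t) = 5·5^t.
Q(5) = 5·5^5 = 15625.

15625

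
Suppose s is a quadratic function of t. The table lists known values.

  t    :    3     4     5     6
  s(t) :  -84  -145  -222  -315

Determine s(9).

Write s(t) = at² + bt + c; the 4 given values yield a linear system in the 3 coefficients.
Solving, s(t) = -8t² - 5t + 3.
Then s(9) = -690.

-690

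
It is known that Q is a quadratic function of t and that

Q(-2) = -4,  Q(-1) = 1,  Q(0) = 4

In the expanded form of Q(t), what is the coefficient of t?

Write Q(t) = at² + bt + c; the 3 given values yield a linear system in the 3 coefficients.
Solving, Q(t) = -t² + 2t + 4.
The coefficient of t is 2.

2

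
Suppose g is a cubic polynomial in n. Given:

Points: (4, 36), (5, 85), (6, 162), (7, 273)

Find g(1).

Write g(n) = an³ + bn² + cn + d; the 4 given values yield a linear system in the 4 coefficients.
Solving, g(n) = n³ - n² - 3n.
Then g(1) = -3.

-3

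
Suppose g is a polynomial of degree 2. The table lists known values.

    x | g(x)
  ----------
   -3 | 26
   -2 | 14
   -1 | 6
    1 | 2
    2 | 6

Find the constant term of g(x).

2

Write g(x) = ax² + bx + c; the 5 given values yield a linear system in the 3 coefficients.
Solving, g(x) = 2x² - 2x + 2.
The constant term is g(0) = 2.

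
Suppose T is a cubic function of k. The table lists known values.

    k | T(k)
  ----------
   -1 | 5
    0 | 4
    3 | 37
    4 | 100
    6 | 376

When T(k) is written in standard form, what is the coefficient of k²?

-1

Write T(k) = ak³ + bk² + ck + d; the 5 given values yield a linear system in the 4 coefficients.
Solving, T(k) = 2k³ - k² - 4k + 4.
The coefficient of k² is -1.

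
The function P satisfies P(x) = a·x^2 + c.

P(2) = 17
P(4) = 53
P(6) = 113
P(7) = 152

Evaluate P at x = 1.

From P(2) = 17 and P(4) = 53: 4a + c = 17 and 16a + c = 53.
Subtracting: 12a = 36, so a = 3; then c = 17 − 3·4 = 5.
So P(x) = 3x² + 5, and P(1) = 8.

8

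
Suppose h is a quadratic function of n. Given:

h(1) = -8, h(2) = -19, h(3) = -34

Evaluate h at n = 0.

-1

Write h(n) = an² + bn + c; the 3 given values yield a linear system in the 3 coefficients.
Solving, h(n) = -2n² - 5n - 1.
Then h(0) = -1.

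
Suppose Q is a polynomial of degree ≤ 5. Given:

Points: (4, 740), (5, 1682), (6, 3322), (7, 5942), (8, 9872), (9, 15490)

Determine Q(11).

First differences: 942, 1640, 2620, 3930, 5618. Second differences: 698, 980, 1310, 1688. Third differences: 282, 330, 378. Fourth differences: 48, 48.
Level-4 differences are constant, so Q has degree 4.
Fitting a degree-4 polynomial gives Q(n) = 2n^4 + 3n³ + 2n² + 3n - 8.
Then Q(11) = 33542.

33542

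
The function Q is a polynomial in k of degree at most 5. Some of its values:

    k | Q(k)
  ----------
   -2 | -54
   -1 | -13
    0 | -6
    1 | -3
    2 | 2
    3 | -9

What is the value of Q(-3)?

Write Q(k) = ak^5 + bk^4 + ck³ + dk² + ek + p; the 6 given values yield a linear system in the 6 coefficients.
Solving, the leading coefficient vanishes, and Q(k) = -k^4 + 3k³ - k² + 2k - 6.
Then Q(-3) = -183.

-183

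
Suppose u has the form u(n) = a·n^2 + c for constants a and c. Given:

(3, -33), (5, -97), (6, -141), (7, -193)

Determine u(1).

From u(3) = -33 and u(5) = -97: 9a + c = -33 and 25a + c = -97.
Subtracting: 16a = -64, so a = -4; then c = -33 − (-4)·9 = 3.
So u(n) = -4n² + 3, and u(1) = -1.

-1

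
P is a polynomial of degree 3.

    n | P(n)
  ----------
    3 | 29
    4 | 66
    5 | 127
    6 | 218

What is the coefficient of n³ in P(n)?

Write P(n) = an³ + bn² + cn + d; the 4 given values yield a linear system in the 4 coefficients.
Solving, P(n) = n³ + 2.
The coefficient of n³ is 1.

1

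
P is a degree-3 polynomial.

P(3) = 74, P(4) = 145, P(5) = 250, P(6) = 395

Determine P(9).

1130

Write P(n) = an³ + bn² + cn + d; the 4 given values yield a linear system in the 4 coefficients.
Solving, P(n) = n³ + 5n² - n + 5.
Then P(9) = 1130.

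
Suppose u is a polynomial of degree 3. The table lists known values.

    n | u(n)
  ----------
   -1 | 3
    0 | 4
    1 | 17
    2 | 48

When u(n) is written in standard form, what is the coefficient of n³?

Write u(n) = an³ + bn² + cn + d; the 4 given values yield a linear system in the 4 coefficients.
Solving, u(n) = n³ + 6n² + 6n + 4.
The coefficient of n³ is 1.

1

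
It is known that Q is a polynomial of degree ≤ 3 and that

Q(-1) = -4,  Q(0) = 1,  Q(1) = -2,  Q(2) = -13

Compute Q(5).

First differences: 5, -3, -11. Second differences: -8, -8.
Level-2 differences are constant, so Q has degree 2.
Fitting a degree-2 polynomial gives Q(k) = -4k² + k + 1.
Then Q(5) = -94.

-94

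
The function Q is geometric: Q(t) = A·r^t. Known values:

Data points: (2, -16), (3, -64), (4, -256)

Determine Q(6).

Consecutive ratio: -64/(-16) = 4, and -256/(-64) = 4, so r = 4.
Then A·4^2 = -16 gives A = -1, and Q(t) = -1·4^t.
Q(6) = -1·4^6 = -4096.

-4096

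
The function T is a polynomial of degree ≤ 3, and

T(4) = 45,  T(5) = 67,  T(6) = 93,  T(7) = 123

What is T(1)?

First differences: 22, 26, 30. Second differences: 4, 4.
Level-2 differences are constant, so T has degree 2.
Fitting a degree-2 polynomial gives T(k) = 2k² + 4k - 3.
Then T(1) = 3.

3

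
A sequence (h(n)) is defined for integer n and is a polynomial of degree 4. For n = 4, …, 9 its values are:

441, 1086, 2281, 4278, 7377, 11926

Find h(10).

18321

First differences: 645, 1195, 1997, 3099, 4549. Second differences: 550, 802, 1102, 1450. Third differences: 252, 300, 348. Fourth differences: 48, 48.
Level-4 differences are constant, so h has degree 4.
Fitting a degree-4 polynomial gives h(n) = 2n^4 - 2n³ + 3n² + 2n + 1.
Then h(10) = 18321.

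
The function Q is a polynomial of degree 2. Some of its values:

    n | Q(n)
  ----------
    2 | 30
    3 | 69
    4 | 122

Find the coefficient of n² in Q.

Write Q(n) = an² + bn + c; the 3 given values yield a linear system in the 3 coefficients.
Solving, Q(n) = 7n² + 4n - 6.
The coefficient of n² is 7.

7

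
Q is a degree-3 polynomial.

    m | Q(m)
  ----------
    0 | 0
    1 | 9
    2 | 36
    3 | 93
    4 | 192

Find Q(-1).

-3

Write Q(m) = am³ + bm² + cm + d; the 5 given values yield a linear system in the 4 coefficients.
Solving, Q(m) = 2m³ + 3m² + 4m.
Then Q(-1) = -3.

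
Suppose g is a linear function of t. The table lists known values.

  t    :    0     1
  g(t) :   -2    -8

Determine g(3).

Write g(t) = at + b; the 2 given values yield a linear system in the 2 coefficients.
Solving, g(t) = -6t - 2.
Then g(3) = -20.

-20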